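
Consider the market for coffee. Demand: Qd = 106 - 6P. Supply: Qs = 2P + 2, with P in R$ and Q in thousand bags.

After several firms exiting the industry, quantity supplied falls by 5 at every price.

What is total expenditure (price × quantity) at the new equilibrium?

330.40625

Original equilibrium: 106 - 6P = 2P + 2 gives 104 = 8P, so P = 13 and Q = 28.
After the shift, demand is Qd = 106 - 6P and supply is Qs = 2P - 3.
New equilibrium: 106 - 6P = 2P - 3 ⇒ 109 = 8P ⇒ P = 13.625, Q = 24.25.
New expenditure = 13.625 × 24.25 = 330.40625.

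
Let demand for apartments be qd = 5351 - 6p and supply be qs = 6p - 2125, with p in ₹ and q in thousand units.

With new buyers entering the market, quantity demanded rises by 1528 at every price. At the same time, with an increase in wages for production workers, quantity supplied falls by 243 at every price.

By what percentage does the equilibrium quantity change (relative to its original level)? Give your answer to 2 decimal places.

+39.83

Original equilibrium: 5351 - 6p = 6p - 2125 gives 7476 = 12p, so p = 623 and q = 1613.
After the shift, demand is qd = 6879 - 6p and supply is qs = 6p - 2368.
Clearing the new market: 6879 - 6p = 6p - 2368, so p = 9247/12 ≈ 770.5833 and q = 2255.5.
%Δq = (2255.5 − 1613) / 1613 × 100 = +39.83%.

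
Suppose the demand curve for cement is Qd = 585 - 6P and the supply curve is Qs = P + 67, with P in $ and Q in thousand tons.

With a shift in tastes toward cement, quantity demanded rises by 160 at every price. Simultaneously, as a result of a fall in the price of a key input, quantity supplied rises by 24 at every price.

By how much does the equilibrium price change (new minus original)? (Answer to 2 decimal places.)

+19.43

Solve the original market: 585 - 6P = P + 67, hence P = 74 and Q = 141.
The new curves are Qd = 745 - 6P (demand) and Qs = P + 91 (supply).
Setting them equal: 745 - 6P = P + 91 → 654 = 7P, so P = 654/7 ≈ 93.4286 and Q = 1291/7 ≈ 184.4286.
ΔP = 93.4286 − 74 = +19.43.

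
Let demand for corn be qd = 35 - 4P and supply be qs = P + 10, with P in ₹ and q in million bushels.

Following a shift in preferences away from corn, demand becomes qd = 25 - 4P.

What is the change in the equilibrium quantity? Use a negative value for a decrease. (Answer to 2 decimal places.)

-2.00

Solve the original market: 35 - 4P = P + 10, hence P = 5 and q = 15.
After the shift, demand is qd = 25 - 4P and supply is qs = P + 10.
Setting them equal: 25 - 4P = P + 10 → 15 = 5P, so P = 3 and q = 13.
Δq = 13 − 15 = -2.00.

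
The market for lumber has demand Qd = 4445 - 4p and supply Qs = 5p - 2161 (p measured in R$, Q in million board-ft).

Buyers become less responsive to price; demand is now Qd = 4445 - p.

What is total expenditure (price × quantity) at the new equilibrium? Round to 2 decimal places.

Original equilibrium: 4445 - 4p = 5p - 2161 gives 6606 = 9p, so p = 734 and Q = 1509.
After the shift, demand is Qd = 4445 - p and supply is Qs = 5p - 2161.
Clearing the new market: 4445 - p = 5p - 2161, so p = 1101 and Q = 3344.
New expenditure = 1101 × 3344 = 3681744.00.

3681744.00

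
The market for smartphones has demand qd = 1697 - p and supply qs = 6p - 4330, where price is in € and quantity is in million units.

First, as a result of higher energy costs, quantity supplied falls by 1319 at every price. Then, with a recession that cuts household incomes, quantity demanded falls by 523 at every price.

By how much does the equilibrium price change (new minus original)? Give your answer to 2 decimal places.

+113.71

Initially, 1697 - p = 6p - 4330, so 6027 = 7p and p = 861, q = 836.
With the change applied: demand qd = 1174 - p, supply qs = 6p - 5649.
Clearing the new market: 1174 - p = 6p - 5649, so p = 6823/7 ≈ 974.7143 and q = 1395/7 ≈ 199.2857.
Δp = 974.7143 − 861 = +113.71.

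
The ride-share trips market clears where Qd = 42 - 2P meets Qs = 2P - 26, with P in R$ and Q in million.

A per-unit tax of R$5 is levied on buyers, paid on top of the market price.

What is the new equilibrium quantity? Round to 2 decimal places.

3.00

Solve the original market: 42 - 2P = 2P - 26, hence P = 17 and Q = 8.
Since buyers pay the price plus the tax, the effective demand curve becomes Qd = 32 - 2P.
New equilibrium: 32 - 2P = 2P - 26 ⇒ 58 = 4P ⇒ P = 14.5, Q = 3.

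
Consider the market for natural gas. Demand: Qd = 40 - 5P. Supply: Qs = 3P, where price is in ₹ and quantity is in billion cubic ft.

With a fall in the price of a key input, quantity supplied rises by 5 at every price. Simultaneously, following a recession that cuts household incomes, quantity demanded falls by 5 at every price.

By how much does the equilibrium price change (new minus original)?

-1.25

Before the shock: 40 - 5P = 3P ⇒ 40 = 8P ⇒ P = 5, Q = 15.
The shock moves the curves to Qd = 35 - 5P and Qs = 3P + 5.
Clearing the new market: 35 - 5P = 3P + 5, so P = 3.75 and Q = 16.25.
ΔP = 3.75 − 5 = -1.25.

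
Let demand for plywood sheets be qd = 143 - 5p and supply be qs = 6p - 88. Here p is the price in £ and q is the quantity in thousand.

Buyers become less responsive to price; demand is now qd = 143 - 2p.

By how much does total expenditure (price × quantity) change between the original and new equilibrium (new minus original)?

Solve the original market: 143 - 5p = 6p - 88, hence p = 21 and q = 38.
The shock moves the curves to qd = 143 - 2p and qs = 6p - 88.
Clearing the new market: 143 - 2p = 6p - 88, so p = 28.875 and q = 85.25.
Expenditure moves from 21×38 = 798 to 28.875×85.25 = 2461.59375; change = +1663.59375.

+1663.59375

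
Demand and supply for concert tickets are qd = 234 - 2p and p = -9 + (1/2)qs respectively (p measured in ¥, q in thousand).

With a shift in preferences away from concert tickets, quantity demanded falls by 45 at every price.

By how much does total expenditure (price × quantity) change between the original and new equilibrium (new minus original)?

-2379.375

Solve the original market: 234 - 2p = 2p + 18, hence p = 54 and q = 126.
With the change applied: demand qd = 189 - 2p, supply qs = 2p + 18.
Setting them equal: 189 - 2p = 2p + 18 → 171 = 4p, so p = 42.75 and q = 103.5.
Expenditure moves from 54×126 = 6804 to 42.75×103.5 = 4424.625; change = -2379.375.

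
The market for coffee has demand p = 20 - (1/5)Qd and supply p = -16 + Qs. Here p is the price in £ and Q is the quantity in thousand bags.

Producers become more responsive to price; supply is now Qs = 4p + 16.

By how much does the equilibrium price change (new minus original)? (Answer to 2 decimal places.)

Before the shock: 100 - 5p = p + 16 ⇒ 84 = 6p ⇒ p = 14, Q = 30.
The new curves are Qd = 100 - 5p (demand) and Qs = 4p + 16 (supply).
Equate the new curves: 100 - 5p = 4p + 16, giving 84 = 9p, p = 28/3 ≈ 9.3333, Q = 160/3 ≈ 53.3333.
Δp = 9.3333 − 14 = -4.67.

-4.67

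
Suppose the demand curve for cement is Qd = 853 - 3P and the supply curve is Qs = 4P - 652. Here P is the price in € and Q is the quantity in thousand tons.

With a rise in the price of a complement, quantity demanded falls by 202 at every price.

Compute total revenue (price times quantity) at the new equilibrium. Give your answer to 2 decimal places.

Initially, 853 - 3P = 4P - 652, so 1505 = 7P and P = 215, Q = 208.
With the change applied: demand Qd = 651 - 3P, supply Qs = 4P - 652.
Equate the new curves: 651 - 3P = 4P - 652, giving 1303 = 7P, P = 1303/7 ≈ 186.1429, Q = 648/7 ≈ 92.5714.
New expenditure = 186.1429 × 92.5714 = 17231.51.

17231.51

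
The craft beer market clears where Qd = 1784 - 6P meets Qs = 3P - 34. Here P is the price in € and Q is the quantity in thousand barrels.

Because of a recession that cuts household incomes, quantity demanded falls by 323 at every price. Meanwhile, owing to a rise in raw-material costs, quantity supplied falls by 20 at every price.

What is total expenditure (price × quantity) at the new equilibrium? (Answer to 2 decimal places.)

Before the shock: 1784 - 6P = 3P - 34 ⇒ 1818 = 9P ⇒ P = 202, Q = 572.
The shock moves the curves to Qd = 1461 - 6P and Qs = 3P - 54.
Equate the new curves: 1461 - 6P = 3P - 54, giving 1515 = 9P, P = 505/3 ≈ 168.3333, Q = 451.
New expenditure = 168.3333 × 451 = 75918.33.

75918.33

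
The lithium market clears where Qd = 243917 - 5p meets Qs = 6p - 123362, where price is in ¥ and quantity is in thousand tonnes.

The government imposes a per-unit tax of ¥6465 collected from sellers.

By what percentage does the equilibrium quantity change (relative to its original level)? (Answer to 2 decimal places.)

Before the shock: 243917 - 5p = 6p - 123362 ⇒ 367279 = 11p ⇒ p = 33389, Q = 76972.
Since sellers keep the price net of the tax, the effective supply curve becomes Qs = 6p - 162152.
New equilibrium: 243917 - 5p = 6p - 162152 ⇒ 406069 = 11p ⇒ p = 406069/11 ≈ 36915.3636, Q = 652742/11 ≈ 59340.1818.
%ΔQ = (59340.1818 − 76972) / 76972 × 100 = -22.91%.

-22.91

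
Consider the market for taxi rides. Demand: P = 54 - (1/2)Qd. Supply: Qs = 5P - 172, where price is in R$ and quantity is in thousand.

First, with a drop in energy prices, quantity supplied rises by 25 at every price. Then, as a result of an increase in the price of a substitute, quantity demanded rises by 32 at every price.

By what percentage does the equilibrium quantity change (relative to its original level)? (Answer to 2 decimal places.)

Initially, 108 - 2P = 5P - 172, so 280 = 7P and P = 40, Q = 28.
The new curves are Qd = 140 - 2P (demand) and Qs = 5P - 147 (supply).
Setting them equal: 140 - 2P = 5P - 147 → 287 = 7P, so P = 41 and Q = 58.
%ΔQ = (58 − 28) / 28 × 100 = +107.14%.

+107.14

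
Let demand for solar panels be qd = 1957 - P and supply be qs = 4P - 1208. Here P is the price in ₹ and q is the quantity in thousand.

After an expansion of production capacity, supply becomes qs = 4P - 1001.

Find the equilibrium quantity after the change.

1365.4

Solve the original market: 1957 - P = 4P - 1208, hence P = 633 and q = 1324.
The new curves are qd = 1957 - P (demand) and qs = 4P - 1001 (supply).
Setting them equal: 1957 - P = 4P - 1001 → 2958 = 5P, so P = 591.6 and q = 1365.4.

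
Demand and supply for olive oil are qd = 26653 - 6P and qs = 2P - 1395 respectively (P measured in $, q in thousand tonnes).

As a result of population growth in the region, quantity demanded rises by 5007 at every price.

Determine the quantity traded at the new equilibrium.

6868.75

Solve the original market: 26653 - 6P = 2P - 1395, hence P = 3506 and q = 5617.
The shock moves the curves to qd = 31660 - 6P and qs = 2P - 1395.
New equilibrium: 31660 - 6P = 2P - 1395 ⇒ 33055 = 8P ⇒ P = 4131.875, q = 6868.75.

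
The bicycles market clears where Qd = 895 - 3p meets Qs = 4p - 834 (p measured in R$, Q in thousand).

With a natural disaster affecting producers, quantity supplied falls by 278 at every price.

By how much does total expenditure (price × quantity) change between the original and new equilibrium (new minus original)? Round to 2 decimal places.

-28043.96

Initially, 895 - 3p = 4p - 834, so 1729 = 7p and p = 247, Q = 154.
After the shift, demand is Qd = 895 - 3p and supply is Qs = 4p - 1112.
Equate the new curves: 895 - 3p = 4p - 1112, giving 2007 = 7p, p = 2007/7 ≈ 286.7143, Q = 244/7 ≈ 34.8571.
Expenditure moves from 247×154 = 38038 to 286.7143×34.8571 = 9994.0408; change = -28043.96.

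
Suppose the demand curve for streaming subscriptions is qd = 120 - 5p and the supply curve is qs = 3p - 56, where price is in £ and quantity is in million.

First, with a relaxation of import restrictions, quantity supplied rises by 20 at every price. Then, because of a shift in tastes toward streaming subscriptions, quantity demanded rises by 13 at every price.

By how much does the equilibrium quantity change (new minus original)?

+17.375

Before the shock: 120 - 5p = 3p - 56 ⇒ 176 = 8p ⇒ p = 22, q = 10.
The shock moves the curves to qd = 133 - 5p and qs = 3p - 36.
Equate the new curves: 133 - 5p = 3p - 36, giving 169 = 8p, p = 21.125, q = 27.375.
Δq = 27.375 − 10 = +17.375.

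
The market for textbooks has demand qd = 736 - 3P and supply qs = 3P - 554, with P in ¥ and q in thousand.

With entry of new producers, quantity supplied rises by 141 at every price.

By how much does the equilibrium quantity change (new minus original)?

Before the shock: 736 - 3P = 3P - 554 ⇒ 1290 = 6P ⇒ P = 215, q = 91.
After the shift, demand is qd = 736 - 3P and supply is qs = 3P - 413.
Clearing the new market: 736 - 3P = 3P - 413, so P = 191.5 and q = 161.5.
Δq = 161.5 − 91 = +70.5.

+70.5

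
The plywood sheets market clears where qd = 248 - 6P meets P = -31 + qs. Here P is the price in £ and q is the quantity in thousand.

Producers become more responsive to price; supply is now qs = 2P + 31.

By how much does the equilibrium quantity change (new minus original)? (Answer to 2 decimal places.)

Solve the original market: 248 - 6P = P + 31, hence P = 31 and q = 62.
The shock moves the curves to qd = 248 - 6P and qs = 2P + 31.
Clearing the new market: 248 - 6P = 2P + 31, so P = 27.125 and q = 85.25.
Δq = 85.25 − 62 = +23.25.

+23.25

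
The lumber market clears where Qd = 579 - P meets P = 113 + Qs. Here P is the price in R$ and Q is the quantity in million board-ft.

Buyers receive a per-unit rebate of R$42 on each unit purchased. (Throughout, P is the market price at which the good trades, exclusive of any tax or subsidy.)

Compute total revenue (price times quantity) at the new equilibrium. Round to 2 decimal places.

93218.00

Before the shock: 579 - P = P - 113 ⇒ 692 = 2P ⇒ P = 346, Q = 233.
Since buyers' out-of-pocket price is the market price minus the rebate, the effective demand curve becomes Qd = 621 - P.
Setting them equal: 621 - P = P - 113 → 734 = 2P, so P = 367 and Q = 254.
New expenditure = 367 × 254 = 93218.00.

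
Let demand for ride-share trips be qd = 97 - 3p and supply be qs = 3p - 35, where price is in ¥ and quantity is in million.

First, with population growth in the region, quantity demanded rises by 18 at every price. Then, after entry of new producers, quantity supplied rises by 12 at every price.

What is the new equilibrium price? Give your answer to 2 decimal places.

23.00

Initially, 97 - 3p = 3p - 35, so 132 = 6p and p = 22, q = 31.
The shock moves the curves to qd = 115 - 3p and qs = 3p - 23.
New equilibrium: 115 - 3p = 3p - 23 ⇒ 138 = 6p ⇒ p = 23, q = 46.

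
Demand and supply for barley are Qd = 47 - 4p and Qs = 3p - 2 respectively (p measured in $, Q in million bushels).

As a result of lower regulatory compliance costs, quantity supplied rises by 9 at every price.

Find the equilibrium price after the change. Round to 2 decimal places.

5.71

Original equilibrium: 47 - 4p = 3p - 2 gives 49 = 7p, so p = 7 and Q = 19.
The shock moves the curves to Qd = 47 - 4p and Qs = 3p + 7.
New equilibrium: 47 - 4p = 3p + 7 ⇒ 40 = 7p ⇒ p = 40/7 ≈ 5.7143, Q = 169/7 ≈ 24.1429.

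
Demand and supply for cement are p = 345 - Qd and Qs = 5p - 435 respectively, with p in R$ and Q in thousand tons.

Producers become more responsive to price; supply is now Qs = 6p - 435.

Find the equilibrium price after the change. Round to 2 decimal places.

111.43

Original equilibrium: 345 - p = 5p - 435 gives 780 = 6p, so p = 130 and Q = 215.
With the change applied: demand Qd = 345 - p, supply Qs = 6p - 435.
Clearing the new market: 345 - p = 6p - 435, so p = 780/7 ≈ 111.4286 and Q = 1635/7 ≈ 233.5714.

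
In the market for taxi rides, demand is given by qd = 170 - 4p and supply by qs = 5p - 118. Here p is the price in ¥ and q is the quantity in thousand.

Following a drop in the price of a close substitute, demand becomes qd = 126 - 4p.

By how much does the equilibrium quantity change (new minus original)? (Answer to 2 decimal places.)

Solve the original market: 170 - 4p = 5p - 118, hence p = 32 and q = 42.
The new curves are qd = 126 - 4p (demand) and qs = 5p - 118 (supply).
Setting them equal: 126 - 4p = 5p - 118 → 244 = 9p, so p = 244/9 ≈ 27.1111 and q = 158/9 ≈ 17.5556.
Δq = 17.5556 − 42 = -24.44.

-24.44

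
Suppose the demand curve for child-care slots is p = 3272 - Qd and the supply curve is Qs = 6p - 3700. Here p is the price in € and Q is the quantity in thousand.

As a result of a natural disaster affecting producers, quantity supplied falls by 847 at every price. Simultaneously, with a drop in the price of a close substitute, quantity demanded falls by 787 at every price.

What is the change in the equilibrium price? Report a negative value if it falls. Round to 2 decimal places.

+8.57

Original equilibrium: 3272 - p = 6p - 3700 gives 6972 = 7p, so p = 996 and Q = 2276.
The shock moves the curves to Qd = 2485 - p and Qs = 6p - 4547.
New equilibrium: 2485 - p = 6p - 4547 ⇒ 7032 = 7p ⇒ p = 7032/7 ≈ 1004.5714, Q = 10363/7 ≈ 1480.4286.
Δp = 1004.5714 − 996 = +8.57.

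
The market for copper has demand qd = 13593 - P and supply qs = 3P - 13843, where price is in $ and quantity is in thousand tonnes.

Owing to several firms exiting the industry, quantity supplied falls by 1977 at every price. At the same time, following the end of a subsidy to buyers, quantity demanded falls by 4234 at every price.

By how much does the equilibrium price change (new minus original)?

Before the shock: 13593 - P = 3P - 13843 ⇒ 27436 = 4P ⇒ P = 6859, q = 6734.
After the shift, demand is qd = 9359 - P and supply is qs = 3P - 15820.
New equilibrium: 9359 - P = 3P - 15820 ⇒ 25179 = 4P ⇒ P = 6294.75, q = 3064.25.
ΔP = 6294.75 − 6859 = -564.25.

-564.25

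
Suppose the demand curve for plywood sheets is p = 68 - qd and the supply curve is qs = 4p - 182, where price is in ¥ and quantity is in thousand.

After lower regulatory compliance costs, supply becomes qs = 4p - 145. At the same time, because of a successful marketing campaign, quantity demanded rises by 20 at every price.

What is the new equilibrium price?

46.6

Original equilibrium: 68 - p = 4p - 182 gives 250 = 5p, so p = 50 and q = 18.
The shock moves the curves to qd = 88 - p and qs = 4p - 145.
New equilibrium: 88 - p = 4p - 145 ⇒ 233 = 5p ⇒ p = 46.6, q = 41.4.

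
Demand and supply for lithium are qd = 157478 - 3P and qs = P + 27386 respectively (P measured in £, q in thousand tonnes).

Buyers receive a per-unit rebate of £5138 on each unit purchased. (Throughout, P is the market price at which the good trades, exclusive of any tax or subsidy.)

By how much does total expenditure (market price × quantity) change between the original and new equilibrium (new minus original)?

+371036174.25

Original equilibrium: 157478 - 3P = P + 27386 gives 130092 = 4P, so P = 32523 and q = 59909.
Since buyers' out-of-pocket price is the market price minus the rebate, the effective demand curve becomes qd = 172892 - 3P.
Equate the new curves: 172892 - 3P = P + 27386, giving 145506 = 4P, P = 36376.5, q = 63762.5.
Expenditure moves from 32523×59909 = 1948420407 to 36376.5×63762.5 = 2319456581.25; change = +371036174.25.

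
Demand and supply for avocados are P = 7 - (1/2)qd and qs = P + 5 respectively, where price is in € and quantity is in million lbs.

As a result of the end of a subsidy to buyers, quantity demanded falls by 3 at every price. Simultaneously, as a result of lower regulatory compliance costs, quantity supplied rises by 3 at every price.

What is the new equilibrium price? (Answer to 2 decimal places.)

1.00

Initially, 14 - 2P = P + 5, so 9 = 3P and P = 3, q = 8.
The shock moves the curves to qd = 11 - 2P and qs = P + 8.
New equilibrium: 11 - 2P = P + 8 ⇒ 3 = 3P ⇒ P = 1, q = 9.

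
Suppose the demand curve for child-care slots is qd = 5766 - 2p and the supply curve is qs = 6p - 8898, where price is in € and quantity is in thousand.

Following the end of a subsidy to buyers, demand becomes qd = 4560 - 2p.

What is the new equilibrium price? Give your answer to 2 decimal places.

Initially, 5766 - 2p = 6p - 8898, so 14664 = 8p and p = 1833, q = 2100.
With the change applied: demand qd = 4560 - 2p, supply qs = 6p - 8898.
Equate the new curves: 4560 - 2p = 6p - 8898, giving 13458 = 8p, p = 1682.25, q = 1195.5.

1682.25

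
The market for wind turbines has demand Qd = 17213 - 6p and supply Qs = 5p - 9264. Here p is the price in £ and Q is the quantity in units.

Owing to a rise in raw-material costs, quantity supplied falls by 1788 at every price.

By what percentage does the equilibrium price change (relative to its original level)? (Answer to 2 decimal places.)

Initially, 17213 - 6p = 5p - 9264, so 26477 = 11p and p = 2407, Q = 2771.
The shock moves the curves to Qd = 17213 - 6p and Qs = 5p - 11052.
Clearing the new market: 17213 - 6p = 5p - 11052, so p = 28265/11 ≈ 2569.5455 and Q = 19753/11 ≈ 1795.7273.
%Δp = (2569.5455 − 2407) / 2407 × 100 = +6.75%.

+6.75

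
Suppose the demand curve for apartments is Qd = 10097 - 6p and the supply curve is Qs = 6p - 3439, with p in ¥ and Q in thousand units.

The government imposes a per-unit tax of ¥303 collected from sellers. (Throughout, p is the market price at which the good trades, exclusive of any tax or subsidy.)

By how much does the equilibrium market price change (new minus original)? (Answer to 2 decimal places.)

+151.50

Initially, 10097 - 6p = 6p - 3439, so 13536 = 12p and p = 1128, Q = 3329.
Since sellers keep the price net of the tax, the effective supply curve becomes Qs = 6p - 5257.
Clearing the new market: 10097 - 6p = 6p - 5257, so p = 1279.5 and Q = 2420.
Δp = 1279.5 − 1128 = +151.50.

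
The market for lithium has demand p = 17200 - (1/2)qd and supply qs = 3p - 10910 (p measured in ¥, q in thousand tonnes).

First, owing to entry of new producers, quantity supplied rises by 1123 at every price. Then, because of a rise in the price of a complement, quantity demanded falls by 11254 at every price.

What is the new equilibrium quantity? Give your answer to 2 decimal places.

9972.80

Initially, 34400 - 2p = 3p - 10910, so 45310 = 5p and p = 9062, q = 16276.
After the shift, demand is qd = 23146 - 2p and supply is qs = 3p - 9787.
Clearing the new market: 23146 - 2p = 3p - 9787, so p = 6586.6 and q = 9972.8.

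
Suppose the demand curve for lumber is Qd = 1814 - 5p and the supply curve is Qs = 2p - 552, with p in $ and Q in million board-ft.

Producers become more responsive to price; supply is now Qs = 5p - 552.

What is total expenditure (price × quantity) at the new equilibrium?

Initially, 1814 - 5p = 2p - 552, so 2366 = 7p and p = 338, Q = 124.
After the shift, demand is Qd = 1814 - 5p and supply is Qs = 5p - 552.
Clearing the new market: 1814 - 5p = 5p - 552, so p = 236.6 and Q = 631.
New expenditure = 236.6 × 631 = 149294.6.

149294.6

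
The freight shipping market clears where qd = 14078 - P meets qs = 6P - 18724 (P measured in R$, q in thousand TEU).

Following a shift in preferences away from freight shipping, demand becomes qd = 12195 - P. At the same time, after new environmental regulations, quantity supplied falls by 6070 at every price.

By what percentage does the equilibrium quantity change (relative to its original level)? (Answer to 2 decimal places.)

Solve the original market: 14078 - P = 6P - 18724, hence P = 4686 and q = 9392.
With the change applied: demand qd = 12195 - P, supply qs = 6P - 24794.
Equate the new curves: 12195 - P = 6P - 24794, giving 36989 = 7P, P = 36989/7 ≈ 5284.1429, q = 48376/7 ≈ 6910.8571.
%Δq = (6910.8571 − 9392) / 9392 × 100 = -26.42%.

-26.42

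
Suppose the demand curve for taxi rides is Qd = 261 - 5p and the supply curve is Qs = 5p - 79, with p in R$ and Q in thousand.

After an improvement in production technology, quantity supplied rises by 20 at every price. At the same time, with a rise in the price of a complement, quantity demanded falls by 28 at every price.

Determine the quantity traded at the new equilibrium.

87

Solve the original market: 261 - 5p = 5p - 79, hence p = 34 and Q = 91.
The new curves are Qd = 233 - 5p (demand) and Qs = 5p - 59 (supply).
Equate the new curves: 233 - 5p = 5p - 59, giving 292 = 10p, p = 29.2, Q = 87.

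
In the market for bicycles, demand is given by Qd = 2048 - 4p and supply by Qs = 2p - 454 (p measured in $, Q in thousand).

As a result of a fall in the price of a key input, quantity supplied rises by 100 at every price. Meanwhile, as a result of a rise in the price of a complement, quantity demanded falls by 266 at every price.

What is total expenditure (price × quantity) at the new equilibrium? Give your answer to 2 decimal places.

127448.00

Original equilibrium: 2048 - 4p = 2p - 454 gives 2502 = 6p, so p = 417 and Q = 380.
The shock moves the curves to Qd = 1782 - 4p and Qs = 2p - 354.
New equilibrium: 1782 - 4p = 2p - 354 ⇒ 2136 = 6p ⇒ p = 356, Q = 358.
New expenditure = 356 × 358 = 127448.00.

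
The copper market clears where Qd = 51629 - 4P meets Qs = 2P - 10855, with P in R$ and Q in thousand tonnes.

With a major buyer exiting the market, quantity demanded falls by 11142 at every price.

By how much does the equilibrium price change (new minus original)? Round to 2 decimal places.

Before the shock: 51629 - 4P = 2P - 10855 ⇒ 62484 = 6P ⇒ P = 10414, Q = 9973.
After the shift, demand is Qd = 40487 - 4P and supply is Qs = 2P - 10855.
Clearing the new market: 40487 - 4P = 2P - 10855, so P = 8557 and Q = 6259.
ΔP = 8557 − 10414 = -1857.00.

-1857.00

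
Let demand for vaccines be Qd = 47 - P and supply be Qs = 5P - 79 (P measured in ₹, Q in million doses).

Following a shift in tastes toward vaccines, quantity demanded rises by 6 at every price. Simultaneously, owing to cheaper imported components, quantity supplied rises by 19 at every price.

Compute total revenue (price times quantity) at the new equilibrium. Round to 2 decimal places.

643.47

Before the shock: 47 - P = 5P - 79 ⇒ 126 = 6P ⇒ P = 21, Q = 26.
The new curves are Qd = 53 - P (demand) and Qs = 5P - 60 (supply).
Equate the new curves: 53 - P = 5P - 60, giving 113 = 6P, P = 113/6 ≈ 18.8333, Q = 205/6 ≈ 34.1667.
New expenditure = 18.8333 × 34.1667 = 643.47.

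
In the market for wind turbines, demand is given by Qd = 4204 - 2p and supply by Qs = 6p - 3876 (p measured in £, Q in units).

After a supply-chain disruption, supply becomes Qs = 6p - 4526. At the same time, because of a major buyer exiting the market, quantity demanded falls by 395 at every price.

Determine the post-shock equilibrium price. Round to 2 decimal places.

1041.88

Before the shock: 4204 - 2p = 6p - 3876 ⇒ 8080 = 8p ⇒ p = 1010, Q = 2184.
The new curves are Qd = 3809 - 2p (demand) and Qs = 6p - 4526 (supply).
Setting them equal: 3809 - 2p = 6p - 4526 → 8335 = 8p, so p = 1041.875 and Q = 1725.25.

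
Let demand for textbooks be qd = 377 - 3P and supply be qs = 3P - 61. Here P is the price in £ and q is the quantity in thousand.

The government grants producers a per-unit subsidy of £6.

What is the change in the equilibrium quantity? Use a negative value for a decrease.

+9

Solve the original market: 377 - 3P = 3P - 61, hence P = 73 and q = 158.
Since sellers receive the price plus the subsidy, the effective supply curve becomes qs = 3P - 43.
Equate the new curves: 377 - 3P = 3P - 43, giving 420 = 6P, P = 70, q = 167.
Δq = 167 − 158 = +9.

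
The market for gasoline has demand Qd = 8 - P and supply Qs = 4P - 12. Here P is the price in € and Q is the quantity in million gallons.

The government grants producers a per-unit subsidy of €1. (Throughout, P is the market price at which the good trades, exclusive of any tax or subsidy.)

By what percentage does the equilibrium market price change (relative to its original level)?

-20

Initially, 8 - P = 4P - 12, so 20 = 5P and P = 4, Q = 4.
Since sellers receive the price plus the subsidy, the effective supply curve becomes Qs = 4P - 8.
Clearing the new market: 8 - P = 4P - 8, so P = 3.2 and Q = 4.8.
%ΔP = (3.2 − 4) / 4 × 100 = -20%.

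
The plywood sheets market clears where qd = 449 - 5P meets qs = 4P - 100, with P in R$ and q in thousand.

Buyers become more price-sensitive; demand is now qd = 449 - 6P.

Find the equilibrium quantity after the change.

119.6

Original equilibrium: 449 - 5P = 4P - 100 gives 549 = 9P, so P = 61 and q = 144.
After the shift, demand is qd = 449 - 6P and supply is qs = 4P - 100.
Equate the new curves: 449 - 6P = 4P - 100, giving 549 = 10P, P = 54.9, q = 119.6.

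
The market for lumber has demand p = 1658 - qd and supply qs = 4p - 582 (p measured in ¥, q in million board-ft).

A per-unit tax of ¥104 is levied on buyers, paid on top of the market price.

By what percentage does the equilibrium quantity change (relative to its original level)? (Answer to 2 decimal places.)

-6.88

Before the shock: 1658 - p = 4p - 582 ⇒ 2240 = 5p ⇒ p = 448, q = 1210.
Since buyers pay the price plus the tax, the effective demand curve becomes qd = 1554 - p.
Equate the new curves: 1554 - p = 4p - 582, giving 2136 = 5p, p = 427.2, q = 1126.8.
%Δq = (1126.8 − 1210) / 1210 × 100 = -6.88%.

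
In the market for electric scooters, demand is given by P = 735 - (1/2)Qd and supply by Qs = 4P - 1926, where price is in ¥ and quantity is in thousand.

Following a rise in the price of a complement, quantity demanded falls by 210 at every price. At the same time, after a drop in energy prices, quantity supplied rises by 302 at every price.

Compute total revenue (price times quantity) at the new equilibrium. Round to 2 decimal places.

143559.11

Initially, 1470 - 2P = 4P - 1926, so 3396 = 6P and P = 566, Q = 338.
The shock moves the curves to Qd = 1260 - 2P and Qs = 4P - 1624.
New equilibrium: 1260 - 2P = 4P - 1624 ⇒ 2884 = 6P ⇒ P = 1442/3 ≈ 480.6667, Q = 896/3 ≈ 298.6667.
New expenditure = 480.6667 × 298.6667 = 143559.11.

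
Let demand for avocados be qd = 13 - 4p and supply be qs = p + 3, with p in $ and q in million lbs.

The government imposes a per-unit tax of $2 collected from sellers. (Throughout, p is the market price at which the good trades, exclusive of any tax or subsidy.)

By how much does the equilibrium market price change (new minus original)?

Before the shock: 13 - 4p = p + 3 ⇒ 10 = 5p ⇒ p = 2, q = 5.
Since sellers keep the price net of the tax, the effective supply curve becomes qs = p + 1.
New equilibrium: 13 - 4p = p + 1 ⇒ 12 = 5p ⇒ p = 2.4, q = 3.4.
Δp = 2.4 − 2 = +0.4.

+0.4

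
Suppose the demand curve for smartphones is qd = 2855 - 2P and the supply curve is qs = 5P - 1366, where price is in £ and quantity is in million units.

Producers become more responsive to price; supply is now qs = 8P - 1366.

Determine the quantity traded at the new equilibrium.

2010.8

Initially, 2855 - 2P = 5P - 1366, so 4221 = 7P and P = 603, q = 1649.
The shock moves the curves to qd = 2855 - 2P and qs = 8P - 1366.
Clearing the new market: 2855 - 2P = 8P - 1366, so P = 422.1 and q = 2010.8.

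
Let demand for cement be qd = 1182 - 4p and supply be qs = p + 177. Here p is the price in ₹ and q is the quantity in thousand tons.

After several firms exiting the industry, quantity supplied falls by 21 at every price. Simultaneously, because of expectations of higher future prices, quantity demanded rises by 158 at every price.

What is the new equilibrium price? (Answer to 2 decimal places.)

236.80

Solve the original market: 1182 - 4p = p + 177, hence p = 201 and q = 378.
The new curves are qd = 1340 - 4p (demand) and qs = p + 156 (supply).
Equate the new curves: 1340 - 4p = p + 156, giving 1184 = 5p, p = 236.8, q = 392.8.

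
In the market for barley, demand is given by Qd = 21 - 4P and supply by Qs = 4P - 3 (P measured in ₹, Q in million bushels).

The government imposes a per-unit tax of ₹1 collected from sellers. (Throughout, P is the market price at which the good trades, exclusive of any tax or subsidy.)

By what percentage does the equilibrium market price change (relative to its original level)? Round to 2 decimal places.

Solve the original market: 21 - 4P = 4P - 3, hence P = 3 and Q = 9.
Since sellers keep the price net of the tax, the effective supply curve becomes Qs = 4P - 7.
Clearing the new market: 21 - 4P = 4P - 7, so P = 3.5 and Q = 7.
%ΔP = (3.5 − 3) / 3 × 100 = +16.67%.

+16.67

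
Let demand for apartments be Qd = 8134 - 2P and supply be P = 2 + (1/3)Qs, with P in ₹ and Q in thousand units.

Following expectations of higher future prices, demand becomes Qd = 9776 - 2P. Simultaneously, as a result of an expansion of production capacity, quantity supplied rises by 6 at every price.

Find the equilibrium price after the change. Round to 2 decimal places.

1955.20

Original equilibrium: 8134 - 2P = 3P - 6 gives 8140 = 5P, so P = 1628 and Q = 4878.
With the change applied: demand Qd = 9776 - 2P, supply Qs = 3P.
New equilibrium: 9776 - 2P = 3P ⇒ 9776 = 5P ⇒ P = 1955.2, Q = 5865.6.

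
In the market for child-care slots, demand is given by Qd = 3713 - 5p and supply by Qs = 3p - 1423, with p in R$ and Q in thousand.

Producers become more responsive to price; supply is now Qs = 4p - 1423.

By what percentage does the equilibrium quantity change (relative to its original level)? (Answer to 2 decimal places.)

+70.91

Initially, 3713 - 5p = 3p - 1423, so 5136 = 8p and p = 642, Q = 503.
The shock moves the curves to Qd = 3713 - 5p and Qs = 4p - 1423.
Clearing the new market: 3713 - 5p = 4p - 1423, so p = 1712/3 ≈ 570.6667 and Q = 2579/3 ≈ 859.6667.
%ΔQ = (859.6667 − 503) / 503 × 100 = +70.91%.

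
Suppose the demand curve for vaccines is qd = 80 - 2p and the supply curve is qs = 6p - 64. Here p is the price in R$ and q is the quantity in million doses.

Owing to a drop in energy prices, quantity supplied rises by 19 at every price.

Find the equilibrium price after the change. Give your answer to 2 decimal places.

15.63

Original equilibrium: 80 - 2p = 6p - 64 gives 144 = 8p, so p = 18 and q = 44.
The new curves are qd = 80 - 2p (demand) and qs = 6p - 45 (supply).
New equilibrium: 80 - 2p = 6p - 45 ⇒ 125 = 8p ⇒ p = 15.625, q = 48.75.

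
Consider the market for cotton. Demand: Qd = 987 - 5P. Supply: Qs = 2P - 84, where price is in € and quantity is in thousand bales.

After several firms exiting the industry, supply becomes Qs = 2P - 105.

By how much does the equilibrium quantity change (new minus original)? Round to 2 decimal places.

-15.00

Solve the original market: 987 - 5P = 2P - 84, hence P = 153 and Q = 222.
The new curves are Qd = 987 - 5P (demand) and Qs = 2P - 105 (supply).
Setting them equal: 987 - 5P = 2P - 105 → 1092 = 7P, so P = 156 and Q = 207.
ΔQ = 207 − 222 = -15.00.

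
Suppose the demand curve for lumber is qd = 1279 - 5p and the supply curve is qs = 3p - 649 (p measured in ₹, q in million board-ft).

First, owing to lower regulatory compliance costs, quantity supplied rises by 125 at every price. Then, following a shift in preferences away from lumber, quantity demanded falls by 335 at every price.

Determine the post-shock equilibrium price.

183.5

Initially, 1279 - 5p = 3p - 649, so 1928 = 8p and p = 241, q = 74.
After the shift, demand is qd = 944 - 5p and supply is qs = 3p - 524.
Equate the new curves: 944 - 5p = 3p - 524, giving 1468 = 8p, p = 183.5, q = 26.5.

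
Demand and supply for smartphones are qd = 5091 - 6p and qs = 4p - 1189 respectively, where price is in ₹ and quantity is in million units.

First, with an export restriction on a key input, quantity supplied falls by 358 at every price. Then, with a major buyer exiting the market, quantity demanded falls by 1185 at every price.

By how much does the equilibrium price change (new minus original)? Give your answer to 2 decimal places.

-82.70

Before the shock: 5091 - 6p = 4p - 1189 ⇒ 6280 = 10p ⇒ p = 628, q = 1323.
After the shift, demand is qd = 3906 - 6p and supply is qs = 4p - 1547.
Clearing the new market: 3906 - 6p = 4p - 1547, so p = 545.3 and q = 634.2.
Δp = 545.3 − 628 = -82.70.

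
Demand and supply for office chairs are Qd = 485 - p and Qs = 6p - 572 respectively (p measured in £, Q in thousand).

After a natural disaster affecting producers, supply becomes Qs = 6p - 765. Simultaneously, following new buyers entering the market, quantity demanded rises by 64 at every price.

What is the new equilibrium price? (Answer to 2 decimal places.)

Solve the original market: 485 - p = 6p - 572, hence p = 151 and Q = 334.
The new curves are Qd = 549 - p (demand) and Qs = 6p - 765 (supply).
Setting them equal: 549 - p = 6p - 765 → 1314 = 7p, so p = 1314/7 ≈ 187.7143 and Q = 2529/7 ≈ 361.2857.

187.71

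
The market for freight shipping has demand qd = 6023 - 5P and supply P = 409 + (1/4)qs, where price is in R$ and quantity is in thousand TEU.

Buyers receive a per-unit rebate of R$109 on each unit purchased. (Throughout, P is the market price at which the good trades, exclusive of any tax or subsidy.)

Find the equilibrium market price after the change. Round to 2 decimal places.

911.56

Before the shock: 6023 - 5P = 4P - 1636 ⇒ 7659 = 9P ⇒ P = 851, q = 1768.
Since buyers' out-of-pocket price is the market price minus the rebate, the effective demand curve becomes qd = 6568 - 5P.
Clearing the new market: 6568 - 5P = 4P - 1636, so P = 8204/9 ≈ 911.5556 and q = 18092/9 ≈ 2010.2222.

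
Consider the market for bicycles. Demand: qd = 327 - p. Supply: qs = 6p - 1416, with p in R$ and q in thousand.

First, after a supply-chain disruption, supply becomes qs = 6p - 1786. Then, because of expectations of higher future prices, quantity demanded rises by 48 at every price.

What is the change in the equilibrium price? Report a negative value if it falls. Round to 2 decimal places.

+59.71

Original equilibrium: 327 - p = 6p - 1416 gives 1743 = 7p, so p = 249 and q = 78.
The new curves are qd = 375 - p (demand) and qs = 6p - 1786 (supply).
Equate the new curves: 375 - p = 6p - 1786, giving 2161 = 7p, p = 2161/7 ≈ 308.7143, q = 464/7 ≈ 66.2857.
Δp = 308.7143 − 249 = +59.71.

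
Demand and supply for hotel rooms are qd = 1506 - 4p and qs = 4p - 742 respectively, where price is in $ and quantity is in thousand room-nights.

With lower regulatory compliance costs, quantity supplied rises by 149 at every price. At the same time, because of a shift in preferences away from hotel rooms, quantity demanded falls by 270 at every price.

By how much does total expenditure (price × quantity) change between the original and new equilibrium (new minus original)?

-33839.0625

Solve the original market: 1506 - 4p = 4p - 742, hence p = 281 and q = 382.
With the change applied: demand qd = 1236 - 4p, supply qs = 4p - 593.
New equilibrium: 1236 - 4p = 4p - 593 ⇒ 1829 = 8p ⇒ p = 228.625, q = 321.5.
Expenditure moves from 281×382 = 107342 to 228.625×321.5 = 73502.9375; change = -33839.0625.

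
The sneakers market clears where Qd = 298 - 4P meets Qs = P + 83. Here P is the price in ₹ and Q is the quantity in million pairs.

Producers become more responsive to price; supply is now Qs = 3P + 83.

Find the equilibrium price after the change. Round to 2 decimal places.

30.71

Solve the original market: 298 - 4P = P + 83, hence P = 43 and Q = 126.
The new curves are Qd = 298 - 4P (demand) and Qs = 3P + 83 (supply).
Equate the new curves: 298 - 4P = 3P + 83, giving 215 = 7P, P = 215/7 ≈ 30.7143, Q = 1226/7 ≈ 175.1429.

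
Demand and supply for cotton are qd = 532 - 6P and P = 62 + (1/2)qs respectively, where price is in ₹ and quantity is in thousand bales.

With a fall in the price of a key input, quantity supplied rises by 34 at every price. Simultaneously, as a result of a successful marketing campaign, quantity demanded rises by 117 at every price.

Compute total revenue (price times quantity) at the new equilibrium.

Solve the original market: 532 - 6P = 2P - 124, hence P = 82 and q = 40.
The shock moves the curves to qd = 649 - 6P and qs = 2P - 90.
Clearing the new market: 649 - 6P = 2P - 90, so P = 92.375 and q = 94.75.
New expenditure = 92.375 × 94.75 = 8752.53125.

8752.53125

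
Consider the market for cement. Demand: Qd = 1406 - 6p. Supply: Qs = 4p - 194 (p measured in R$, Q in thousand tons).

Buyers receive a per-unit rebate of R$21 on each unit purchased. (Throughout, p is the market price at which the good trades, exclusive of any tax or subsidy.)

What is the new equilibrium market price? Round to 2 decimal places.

172.60

Initially, 1406 - 6p = 4p - 194, so 1600 = 10p and p = 160, Q = 446.
Since buyers' out-of-pocket price is the market price minus the rebate, the effective demand curve becomes Qd = 1532 - 6p.
New equilibrium: 1532 - 6p = 4p - 194 ⇒ 1726 = 10p ⇒ p = 172.6, Q = 496.4.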